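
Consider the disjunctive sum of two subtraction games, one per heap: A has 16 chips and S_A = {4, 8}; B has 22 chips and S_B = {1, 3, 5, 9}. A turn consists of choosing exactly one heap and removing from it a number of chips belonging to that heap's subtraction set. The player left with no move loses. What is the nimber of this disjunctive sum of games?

1

Heap A, S = {4, 8}:
n :  0  1  2  3  4  5  6  7  8  9 10 11 12 13 14 15 16
G :  0  0  0  0  1  1  1  1  2  2  2  2  0  0  0  0  1
G_A(16) = 1.
Heap B, S = {1, 3, 5, 9}:
n :  0  1  2  3  4  5  6  7  8  9 10 11 12 13 14 15 16 17 18 19 20 21 22
G :  0  1  0  1  0  1  0  1  0  1  0  1  0  1  0  1  0  1  0  1  0  1  0
G_B(22) = 0.
Combined Grundy value = 1 ⊕ 0 = 1.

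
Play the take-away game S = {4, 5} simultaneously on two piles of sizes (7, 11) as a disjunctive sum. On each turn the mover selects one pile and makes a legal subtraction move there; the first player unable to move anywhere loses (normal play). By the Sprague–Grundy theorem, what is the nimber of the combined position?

All piles use S = {4, 5}:
G(0) = 0
G(1) = mex{} = 0
G(2) = mex{} = 0
G(3) = mex{} = 0
G(4) = mex{0} = 1
G(5) = mex{0,0} = 1
G(6) = mex{0,0} = 1
G(7) = mex{0,0} = 1
G(8) = mex{1,0} = 2
G(9) = mex{1,1} = 0
G(10) = mex{1,1} = 0
G(11) = mex{1,1} = 0
Pile A: G(7) = 1.
Pile B: G(11) = 0.
Combined Grundy value = 1 ⊕ 0 = 1.

1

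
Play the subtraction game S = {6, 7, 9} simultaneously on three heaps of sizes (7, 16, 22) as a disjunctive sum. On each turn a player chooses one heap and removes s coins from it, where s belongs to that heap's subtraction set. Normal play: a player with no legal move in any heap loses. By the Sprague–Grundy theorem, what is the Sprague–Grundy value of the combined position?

All heaps use S = {6, 7, 9}:
G(0) = 0
G(1) = mex{} = 0
G(2) = mex{} = 0
G(3) = mex{} = 0
G(4) = mex{} = 0
G(5) = mex{} = 0
G(6) = mex{0} = 1
G(7) = mex{0,0} = 1
G(8) = mex{0,0} = 1
G(9) = mex{0,0,0} = 1
G(10) = mex{0,0,0} = 1
G(11) = mex{0,0,0} = 1
G(12) = mex{1,0,0} = 2
G(13) = mex{1,1,0} = 2
G(14) = mex{1,1,0} = 2
G(15) = mex{1,1,1} = 0
G(16) = mex{1,1,1} = 0
G(17) = mex{1,1,1} = 0
G(18) = mex{2,1,1} = 0
G(19) = mex{2,2,1} = 0
G(20) = mex{2,2,1} = 0
G(21) = mex{0,2,2} = 1
G(22) = mex{0,0,2} = 1
Heap A: G(7) = 1.
Heap B: G(16) = 0.
Heap C: G(22) = 1.
Combined Grundy value = 1 ⊕ 0 ⊕ 1 = 0.

0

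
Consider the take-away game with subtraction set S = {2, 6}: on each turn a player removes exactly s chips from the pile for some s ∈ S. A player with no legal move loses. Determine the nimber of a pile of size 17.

0

G(0) = 0
G(1) = mex{} = 0
G(2) = mex{0} = 1
G(3) = mex{0} = 1
G(4) = mex{1} = 0
G(5) = mex{1} = 0
G(6) = mex{0,0} = 1
G(7) = mex{0,0} = 1
G(8) = mex{1,1} = 0
G(9) = mex{1,1} = 0
G(10) = mex{0,0} = 1
G(11) = mex{0,0} = 1
G(12) = mex{1,1} = 0
G(13) = mex{1,1} = 0
G(14) = mex{0,0} = 1
G(15) = mex{0,0} = 1
G(16) = mex{1,1} = 0
G(17) = mex{1,1} = 0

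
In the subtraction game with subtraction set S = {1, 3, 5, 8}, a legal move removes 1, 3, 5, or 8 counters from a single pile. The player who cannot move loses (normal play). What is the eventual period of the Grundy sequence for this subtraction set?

n :  0  1  2  3  4  5  6  7  8  9 10 11 12 13 14 15 16 17 18 19 20 21 22 23 24 25 26 27
G :  0  1  0  1  0  1  0  1  2  3  2  3  2  0  1  0  1  0  1  0  1  2  3  2  3  2  0  1
G(n+13) = G(n) holds for n = 0,…,7 (a full window of length max(S) = 8), so the sequence is purely periodic with period 13.

13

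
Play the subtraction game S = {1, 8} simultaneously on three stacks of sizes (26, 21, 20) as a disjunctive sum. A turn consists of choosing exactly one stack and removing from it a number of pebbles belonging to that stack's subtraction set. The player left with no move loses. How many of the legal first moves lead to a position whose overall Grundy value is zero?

All stacks use S = {1, 8}:
n :  0  1  2  3  4  5  6  7  8  9 10 11 12 13 14 15 16 17 18 19 20 21 22 23 24 25 26
G :  0  1  0  1  0  1  0  1  2  0  1  0  1  0  1  0  1  2  0  1  0  1  0  1  0  1  2
Stack A: G(26) = 2.
Stack B: G(21) = 1.
Stack C: G(20) = 0.
Combined Grundy value = 2 ⊕ 1 ⊕ 0 = 3.
A winning move leaves total XOR = 0, i.e. changes one component's Grundy value g to g ⊕ X where X is the current total.
Stack A: need g' = 2⊕3 = 1. Options: 26−1→G=1, 26−8→G=0. Hits: 1.
Stack B: need g' = 1⊕3 = 2. Options: 21−1→G=0, 21−8→G=0. Hits: 0.
Stack C: need g' = 0⊕3 = 3. Options: 20−1→G=1, 20−8→G=1. Hits: 0.

1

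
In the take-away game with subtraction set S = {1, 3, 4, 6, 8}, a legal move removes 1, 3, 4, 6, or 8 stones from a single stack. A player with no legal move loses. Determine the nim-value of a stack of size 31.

G(0) = 0
G(1) = mex{0} = 1
G(2) = mex{1} = 0
G(3) = mex{0,0} = 1
G(4) = mex{1,1,0} = 2
G(5) = mex{2,0,1} = 3
G(6) = mex{3,1,0,0} = 2
G(7) = mex{2,2,1,1} = 0
G(8) = mex{0,3,2,0,0} = 1
G(9) = mex{1,2,3,1,1} = 0
G(10) = mex{0,0,2,2,0} = 1
G(11) = mex{1,1,0,3,1} = 2
G(12) = mex{2,0,1,2,2} = 3
G(13) = mex{3,1,0,0,3} = 2
G(14) = mex{2,2,1,1,2} = 0
G(15) = mex{0,3,2,0,0} = 1
G(16) = mex{1,2,3,1,1} = 0
G(17) = mex{0,0,2,2,0} = 1
G(18) = mex{1,1,0,3,1} = 2
G(19) = mex{2,0,1,2,2} = 3
G(20) = mex{3,1,0,0,3} = 2
G(21) = mex{2,2,1,1,2} = 0
G(22) = mex{0,3,2,0,0} = 1
G(23) = mex{1,2,3,1,1} = 0
G(24) = mex{0,0,2,2,0} = 1
G(25) = mex{1,1,0,3,1} = 2
G(26) = mex{2,0,1,2,2} = 3
G(27) = mex{3,1,0,0,3} = 2
G(28) = mex{2,2,1,1,2} = 0
G(29) = mex{0,3,2,0,0} = 1
G(30) = mex{1,2,3,1,1} = 0
G(31) = mex{0,0,2,2,0} = 1

1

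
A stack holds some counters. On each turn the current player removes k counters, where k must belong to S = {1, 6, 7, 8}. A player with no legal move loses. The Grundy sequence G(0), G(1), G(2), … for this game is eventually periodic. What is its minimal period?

n :  0  1  2  3  4  5  6  7  8  9 10 11 12 13 14 15 16 17 18 19 20 21 22 23 24 25 26 27
G :  0  1  0  1  0  1  2  3  2  3  2  3  4  0  1  0  1  0  1  2  3  2  3  2  3  4  0  1
G(n+13) = G(n) holds for n = 0,…,7 (a full window of length max(S) = 8), so the sequence is purely periodic with period 13.

13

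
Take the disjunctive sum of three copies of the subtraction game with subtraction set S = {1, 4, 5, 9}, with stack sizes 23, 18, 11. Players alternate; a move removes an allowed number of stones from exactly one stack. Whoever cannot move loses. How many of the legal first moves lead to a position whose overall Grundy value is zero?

3

All stacks use S = {1, 4, 5, 9}:
n :  0  1  2  3  4  5  6  7  8  9 10 11 12 13 14 15 16 17 18 19 20 21 22 23
G :  0  1  0  1  2  3  2  3  0  1  0  1  2  3  2  3  0  1  0  1  2  3  2  3
Stack A: G(23) = 3.
Stack B: G(18) = 0.
Stack C: G(11) = 1.
Combined Grundy value = 3 ⊕ 0 ⊕ 1 = 2.
A winning move leaves total XOR = 0, i.e. changes one component's Grundy value g to g ⊕ X where X is the current total.
Stack A: need g' = 3⊕2 = 1. Options: 23−1→G=2, 23−4→G=1, 23−5→G=0, 23−9→G=2. Hits: 1.
Stack B: need g' = 0⊕2 = 2. Options: 18−1→G=1, 18−4→G=2, 18−5→G=3, 18−9→G=1. Hits: 1.
Stack C: need g' = 1⊕2 = 3. Options: 11−1→G=0, 11−4→G=3, 11−5→G=2, 11−9→G=0. Hits: 1.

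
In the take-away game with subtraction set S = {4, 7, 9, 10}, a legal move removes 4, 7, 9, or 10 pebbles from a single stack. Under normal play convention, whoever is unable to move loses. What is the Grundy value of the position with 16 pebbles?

n :  0  1  2  3  4  5  6  7  8  9 10 11 12 13 14 15 16
G :  0  0  0  0  1  1  1  1  2  2  2  2  3  3  0  0  0

0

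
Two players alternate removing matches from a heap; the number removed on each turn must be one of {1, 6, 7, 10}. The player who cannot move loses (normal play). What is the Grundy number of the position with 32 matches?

G(0) = 0
G(1) = mex{0} = 1
G(2) = mex{1} = 0
G(3) = mex{0} = 1
G(4) = mex{1} = 0
G(5) = mex{0} = 1
G(6) = mex{1,0} = 2
G(7) = mex{2,1,0} = 3
G(8) = mex{3,0,1} = 2
G(9) = mex{2,1,0} = 3
G(10) = mex{3,0,1,0} = 2
G(11) = mex{2,1,0,1} = 3
G(12) = mex{3,2,1,0} = 4
G(13) = mex{4,3,2,1} = 0
G(14) = mex{0,2,3,0} = 1
G(15) = mex{1,3,2,1} = 0
G(16) = mex{0,2,3,2} = 1
G(17) = mex{1,3,2,3} = 0
G(18) = mex{0,4,3,2} = 1
G(19) = mex{1,0,4,3} = 2
G(20) = mex{2,1,0,2} = 3
G(21) = mex{3,0,1,3} = 2
G(22) = mex{2,1,0,4} = 3
G(23) = mex{3,0,1,0} = 2
G(24) = mex{2,1,0,1} = 3
G(25) = mex{3,2,1,0} = 4
G(26) = mex{4,3,2,1} = 0
G(27) = mex{0,2,3,0} = 1
G(28) = mex{1,3,2,1} = 0
G(29) = mex{0,2,3,2} = 1
G(30) = mex{1,3,2,3} = 0
G(31) = mex{0,4,3,2} = 1
G(32) = mex{1,0,4,3} = 2

2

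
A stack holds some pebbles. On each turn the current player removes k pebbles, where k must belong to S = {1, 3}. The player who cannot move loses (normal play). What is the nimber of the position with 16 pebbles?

G(0) = 0
G(1) = mex{0} = 1
G(2) = mex{1} = 0
G(3) = mex{0,0} = 1
G(4) = mex{1,1} = 0
G(5) = mex{0,0} = 1
G(6) = mex{1,1} = 0
G(7) = mex{0,0} = 1
G(8) = mex{1,1} = 0
G(9) = mex{0,0} = 1
G(10) = mex{1,1} = 0
G(11) = mex{0,0} = 1
G(12) = mex{1,1} = 0
G(13) = mex{0,0} = 1
G(14) = mex{1,1} = 0
G(15) = mex{0,0} = 1
G(16) = mex{1,1} = 0

0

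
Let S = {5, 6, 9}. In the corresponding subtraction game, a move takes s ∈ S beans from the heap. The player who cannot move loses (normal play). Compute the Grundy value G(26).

G(0) = 0
G(1) = mex{} = 0
G(2) = mex{} = 0
G(3) = mex{} = 0
G(4) = mex{} = 0
G(5) = mex{0} = 1
G(6) = mex{0,0} = 1
G(7) = mex{0,0} = 1
G(8) = mex{0,0} = 1
G(9) = mex{0,0,0} = 1
G(10) = mex{1,0,0} = 2
G(11) = mex{1,1,0} = 2
G(12) = mex{1,1,0} = 2
G(13) = mex{1,1,0} = 2
G(14) = mex{1,1,1} = 0
G(15) = mex{2,1,1} = 0
G(16) = mex{2,2,1} = 0
G(17) = mex{2,2,1} = 0
G(18) = mex{2,2,1} = 0
G(19) = mex{0,2,2} = 1
G(20) = mex{0,0,2} = 1
G(21) = mex{0,0,2} = 1
G(22) = mex{0,0,2} = 1
G(23) = mex{0,0,0} = 1
G(24) = mex{1,0,0} = 2
G(25) = mex{1,1,0} = 2
G(26) = mex{1,1,0} = 2

2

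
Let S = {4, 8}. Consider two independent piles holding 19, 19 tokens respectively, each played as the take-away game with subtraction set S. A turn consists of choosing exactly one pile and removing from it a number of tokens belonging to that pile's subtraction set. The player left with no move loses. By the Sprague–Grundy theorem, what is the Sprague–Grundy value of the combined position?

0

All piles use S = {4, 8}:
G(0) = 0
G(1) = mex{} = 0
G(2) = mex{} = 0
G(3) = mex{} = 0
G(4) = mex{0} = 1
G(5) = mex{0} = 1
G(6) = mex{0} = 1
G(7) = mex{0} = 1
G(8) = mex{1,0} = 2
G(9) = mex{1,0} = 2
G(10) = mex{1,0} = 2
G(11) = mex{1,0} = 2
G(12) = mex{2,1} = 0
G(13) = mex{2,1} = 0
G(14) = mex{2,1} = 0
G(15) = mex{2,1} = 0
G(16) = mex{0,2} = 1
G(17) = mex{0,2} = 1
G(18) = mex{0,2} = 1
G(19) = mex{0,2} = 1
Pile A: G(19) = 1.
Pile B: G(19) = 1.
Combined Grundy value = 1 ⊕ 1 = 0.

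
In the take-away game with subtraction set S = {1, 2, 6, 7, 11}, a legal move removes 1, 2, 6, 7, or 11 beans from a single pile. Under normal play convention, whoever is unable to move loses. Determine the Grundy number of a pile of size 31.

3

n :  0  1  2  3  4  5  6  7  8  9 10 11 12 13 14 15 16 17 18 19 20 21 22 23 24 25 26 27 28 29 30 31
G :  0  1  2  0  1  2  3  4  0  1  2  3  0  1  2  3  0  1  2  3  0  1  2  3  0  1  2  3  0  1  2  3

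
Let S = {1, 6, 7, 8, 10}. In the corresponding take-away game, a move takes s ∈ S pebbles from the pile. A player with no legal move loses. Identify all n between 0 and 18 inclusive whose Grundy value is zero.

0, 2, 4, 13, 15, 17

G(0) = 0
G(1) = mex{0} = 1
G(2) = mex{1} = 0
G(3) = mex{0} = 1
G(4) = mex{1} = 0
G(5) = mex{0} = 1
G(6) = mex{1,0} = 2
G(7) = mex{2,1,0} = 3
G(8) = mex{3,0,1,0} = 2
G(9) = mex{2,1,0,1} = 3
G(10) = mex{3,0,1,0,0} = 2
G(11) = mex{2,1,0,1,1} = 3
G(12) = mex{3,2,1,0,0} = 4
G(13) = mex{4,3,2,1,1} = 0
G(14) = mex{0,2,3,2,0} = 1
G(15) = mex{1,3,2,3,1} = 0
G(16) = mex{0,2,3,2,2} = 1
G(17) = mex{1,3,2,3,3} = 0
G(18) = mex{0,4,3,2,2} = 1
P-positions are exactly the n with G(n) = 0.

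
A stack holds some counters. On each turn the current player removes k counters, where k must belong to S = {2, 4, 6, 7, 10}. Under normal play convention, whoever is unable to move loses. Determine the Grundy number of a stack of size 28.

0

n :  0  1  2  3  4  5  6  7  8  9 10 11 12 13 14 15 16 17 18 19 20 21 22 23 24 25 26 27 28
G :  0  0  1  1  2  2  3  3  4  0  5  1  0  2  1  3  2  0  3  1  0  2  1  3  2  0  3  1  0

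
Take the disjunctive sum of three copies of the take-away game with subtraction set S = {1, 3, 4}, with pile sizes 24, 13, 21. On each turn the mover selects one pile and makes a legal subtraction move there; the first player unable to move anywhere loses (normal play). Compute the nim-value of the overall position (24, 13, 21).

3

All piles use S = {1, 3, 4}:
n :  0  1  2  3  4  5  6  7  8  9 10 11 12 13 14 15 16 17 18 19 20 21 22 23 24
G :  0  1  0  1  2  3  2  0  1  0  1  2  3  2  0  1  0  1  2  3  2  0  1  0  1
Pile A: G(24) = 1.
Pile B: G(13) = 2.
Pile C: G(21) = 0.
Combined Grundy value = 1 ⊕ 2 ⊕ 0 = 3.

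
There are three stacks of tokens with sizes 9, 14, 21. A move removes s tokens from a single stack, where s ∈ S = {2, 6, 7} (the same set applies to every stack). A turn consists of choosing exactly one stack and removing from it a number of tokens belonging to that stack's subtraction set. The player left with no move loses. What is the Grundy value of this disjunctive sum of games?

All stacks use S = {2, 6, 7}:
n :  0  1  2  3  4  5  6  7  8  9 10 11 12 13 14 15 16 17 18 19 20 21
G :  0  0  1  1  0  0  1  1  2  0  3  1  2  0  0  1  1  0  0  1  1  2
Stack A: G(9) = 0.
Stack B: G(14) = 0.
Stack C: G(21) = 2.
Combined Grundy value = 0 ⊕ 0 ⊕ 2 = 2.

2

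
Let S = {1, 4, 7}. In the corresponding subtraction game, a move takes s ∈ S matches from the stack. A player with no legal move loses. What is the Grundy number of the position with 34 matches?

G(0) = 0
G(1) = mex{0} = 1
G(2) = mex{1} = 0
G(3) = mex{0} = 1
G(4) = mex{1,0} = 2
G(5) = mex{2,1} = 0
G(6) = mex{0,0} = 1
G(7) = mex{1,1,0} = 2
G(8) = mex{2,2,1} = 0
G(9) = mex{0,0,0} = 1
G(10) = mex{1,1,1} = 0
G(11) = mex{0,2,2} = 1
G(12) = mex{1,0,0} = 2
G(13) = mex{2,1,1} = 0
G(14) = mex{0,0,2} = 1
G(15) = mex{1,1,0} = 2
G(16) = mex{2,2,1} = 0
G(17) = mex{0,0,0} = 1
G(18) = mex{1,1,1} = 0
G(19) = mex{0,2,2} = 1
G(20) = mex{1,0,0} = 2
G(21) = mex{2,1,1} = 0
G(22) = mex{0,0,2} = 1
G(23) = mex{1,1,0} = 2
G(24) = mex{2,2,1} = 0
G(25) = mex{0,0,0} = 1
G(26) = mex{1,1,1} = 0
G(27) = mex{0,2,2} = 1
G(28) = mex{1,0,0} = 2
G(29) = mex{2,1,1} = 0
G(30) = mex{0,0,2} = 1
G(31) = mex{1,1,0} = 2
G(32) = mex{2,2,1} = 0
G(33) = mex{0,0,0} = 1
G(34) = mex{1,1,1} = 0

0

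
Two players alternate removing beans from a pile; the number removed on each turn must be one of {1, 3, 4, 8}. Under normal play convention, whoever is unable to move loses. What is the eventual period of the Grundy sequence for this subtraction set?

G(0) = 0
G(1) = mex{0} = 1
G(2) = mex{1} = 0
G(3) = mex{0,0} = 1
G(4) = mex{1,1,0} = 2
G(5) = mex{2,0,1} = 3
G(6) = mex{3,1,0} = 2
G(7) = mex{2,2,1} = 0
G(8) = mex{0,3,2,0} = 1
G(9) = mex{1,2,3,1} = 0
G(10) = mex{0,0,2,0} = 1
G(11) = mex{1,1,0,1} = 2
G(12) = mex{2,0,1,2} = 3
G(13) = mex{3,1,0,3} = 2
G(14) = mex{2,2,1,2} = 0
G(15) = mex{0,3,2,0} = 1
G(16) = mex{1,2,3,1} = 0
G(n+7) = G(n) holds for n = 0,…,7 (a full window of length max(S) = 8), so the sequence is purely periodic with period 7.

7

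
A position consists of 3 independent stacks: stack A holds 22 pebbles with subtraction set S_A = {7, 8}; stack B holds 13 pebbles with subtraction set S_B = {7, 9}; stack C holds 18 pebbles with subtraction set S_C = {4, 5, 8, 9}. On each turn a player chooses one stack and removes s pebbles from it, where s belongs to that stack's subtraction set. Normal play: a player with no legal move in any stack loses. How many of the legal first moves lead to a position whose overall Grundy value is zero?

Stack A, S = {7, 8}:
G(0) = 0
G(1) = mex{} = 0
G(2) = mex{} = 0
G(3) = mex{} = 0
G(4) = mex{} = 0
G(5) = mex{} = 0
G(6) = mex{} = 0
G(7) = mex{0} = 1
G(8) = mex{0,0} = 1
G(9) = mex{0,0} = 1
G(10) = mex{0,0} = 1
G(11) = mex{0,0} = 1
G(12) = mex{0,0} = 1
G(13) = mex{0,0} = 1
G(14) = mex{1,0} = 2
G(15) = mex{1,1} = 0
G(16) = mex{1,1} = 0
G(17) = mex{1,1} = 0
G(18) = mex{1,1} = 0
G(19) = mex{1,1} = 0
G(20) = mex{1,1} = 0
G(21) = mex{2,1} = 0
G(22) = mex{0,2} = 1
G_A(22) = 1.
Stack B, S = {7, 9}:
G(0) = 0
G(1) = mex{} = 0
G(2) = mex{} = 0
G(3) = mex{} = 0
G(4) = mex{} = 0
G(5) = mex{} = 0
G(6) = mex{} = 0
G(7) = mex{0} = 1
G(8) = mex{0} = 1
G(9) = mex{0,0} = 1
G(10) = mex{0,0} = 1
G(11) = mex{0,0} = 1
G(12) = mex{0,0} = 1
G(13) = mex{0,0} = 1
G_B(13) = 1.
Stack C, S = {4, 5, 8, 9}:
G(0) = 0
G(1) = mex{} = 0
G(2) = mex{} = 0
G(3) = mex{} = 0
G(4) = mex{0} = 1
G(5) = mex{0,0} = 1
G(6) = mex{0,0} = 1
G(7) = mex{0,0} = 1
G(8) = mex{1,0,0} = 2
G(9) = mex{1,1,0,0} = 2
G(10) = mex{1,1,0,0} = 2
G(11) = mex{1,1,0,0} = 2
G(12) = mex{2,1,1,0} = 3
G(13) = mex{2,2,1,1} = 0
G(14) = mex{2,2,1,1} = 0
G(15) = mex{2,2,1,1} = 0
G(16) = mex{3,2,2,1} = 0
G(17) = mex{0,3,2,2} = 1
G(18) = mex{0,0,2,2} = 1
G_C(18) = 1.
Combined Grundy value = 1 ⊕ 1 ⊕ 1 = 1.
A winning move leaves total XOR = 0, i.e. changes one component's Grundy value g to g ⊕ X where X is the current total.
Stack A: need g' = 1⊕1 = 0. Options: 22−7→G=0, 22−8→G=2. Hits: 1.
Stack B: need g' = 1⊕1 = 0. Options: 13−7→G=0, 13−9→G=0. Hits: 2.
Stack C: need g' = 1⊕1 = 0. Options: 18−4→G=0, 18−5→G=0, 18−8→G=2, 18−9→G=2. Hits: 2.

5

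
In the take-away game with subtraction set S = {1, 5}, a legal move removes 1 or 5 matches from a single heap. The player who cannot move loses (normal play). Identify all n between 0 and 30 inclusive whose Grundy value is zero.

0, 2, 4, 6, 8, 10, 12, 14, 16, 18, 20, 22, 24, 26, 28, 30

G(0) = 0
G(1) = mex{0} = 1
G(2) = mex{1} = 0
G(3) = mex{0} = 1
G(4) = mex{1} = 0
G(5) = mex{0,0} = 1
G(6) = mex{1,1} = 0
G(7) = mex{0,0} = 1
G(8) = mex{1,1} = 0
G(9) = mex{0,0} = 1
G(10) = mex{1,1} = 0
G(11) = mex{0,0} = 1
G(12) = mex{1,1} = 0
G(13) = mex{0,0} = 1
G(14) = mex{1,1} = 0
G(15) = mex{0,0} = 1
G(16) = mex{1,1} = 0
G(17) = mex{0,0} = 1
G(18) = mex{1,1} = 0
G(19) = mex{0,0} = 1
G(20) = mex{1,1} = 0
G(21) = mex{0,0} = 1
G(22) = mex{1,1} = 0
G(23) = mex{0,0} = 1
G(24) = mex{1,1} = 0
G(25) = mex{0,0} = 1
G(26) = mex{1,1} = 0
G(27) = mex{0,0} = 1
G(28) = mex{1,1} = 0
G(29) = mex{0,0} = 1
G(30) = mex{1,1} = 0
P-positions are exactly the n with G(n) = 0.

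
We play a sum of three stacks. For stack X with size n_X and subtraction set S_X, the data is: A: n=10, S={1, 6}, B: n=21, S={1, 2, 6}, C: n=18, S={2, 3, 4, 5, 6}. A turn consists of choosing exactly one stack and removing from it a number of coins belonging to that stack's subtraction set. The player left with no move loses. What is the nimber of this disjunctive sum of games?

0

Stack A, S = {1, 6}:
n :  0  1  2  3  4  5  6  7  8  9 10
G :  0  1  0  1  0  1  2  0  1  0  1
G_A(10) = 1.
Stack B, S = {1, 2, 6}:
G(0) = 0
G(1) = mex{0} = 1
G(2) = mex{1,0} = 2
G(3) = mex{2,1} = 0
G(4) = mex{0,2} = 1
G(5) = mex{1,0} = 2
G(6) = mex{2,1,0} = 3
G(7) = mex{3,2,1} = 0
G(8) = mex{0,3,2} = 1
G(9) = mex{1,0,0} = 2
G(10) = mex{2,1,1} = 0
G(11) = mex{0,2,2} = 1
G(12) = mex{1,0,3} = 2
G(13) = mex{2,1,0} = 3
G(14) = mex{3,2,1} = 0
G(15) = mex{0,3,2} = 1
G(16) = mex{1,0,0} = 2
G(17) = mex{2,1,1} = 0
G(18) = mex{0,2,2} = 1
G(19) = mex{1,0,3} = 2
G(20) = mex{2,1,0} = 3
G(21) = mex{3,2,1} = 0
G_B(21) = 0.
Stack C, S = {2, 3, 4, 5, 6}:
n :  0  1  2  3  4  5  6  7  8  9 10 11 12 13 14 15 16 17 18
G :  0  0  1  1  2  2  3  3  0  0  1  1  2  2  3  3  0  0  1
G_C(18) = 1.
Combined Grundy value = 1 ⊕ 0 ⊕ 1 = 0.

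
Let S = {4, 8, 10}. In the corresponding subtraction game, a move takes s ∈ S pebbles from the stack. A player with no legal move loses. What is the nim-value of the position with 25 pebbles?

2

n :  0  1  2  3  4  5  6  7  8  9 10 11 12 13 14 15 16 17 18 19 20 21 22 23 24 25
G :  0  0  0  0  1  1  1  1  2  2  2  2  3  3  0  0  0  0  1  1  1  1  2  2  2  2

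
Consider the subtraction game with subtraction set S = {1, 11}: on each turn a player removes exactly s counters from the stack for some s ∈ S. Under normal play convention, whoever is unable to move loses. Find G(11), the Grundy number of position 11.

n :  0  1  2  3  4  5  6  7  8  9 10 11
G :  0  1  0  1  0  1  0  1  0  1  0  1

1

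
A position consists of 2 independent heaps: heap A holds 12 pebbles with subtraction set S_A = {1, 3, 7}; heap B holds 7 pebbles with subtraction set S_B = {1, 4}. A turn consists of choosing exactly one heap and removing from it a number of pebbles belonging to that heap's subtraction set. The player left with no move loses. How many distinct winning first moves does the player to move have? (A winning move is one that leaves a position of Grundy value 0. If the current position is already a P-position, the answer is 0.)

Heap A, S = {1, 3, 7}:
G(0) = 0
G(1) = mex{0} = 1
G(2) = mex{1} = 0
G(3) = mex{0,0} = 1
G(4) = mex{1,1} = 0
G(5) = mex{0,0} = 1
G(6) = mex{1,1} = 0
G(7) = mex{0,0,0} = 1
G(8) = mex{1,1,1} = 0
G(9) = mex{0,0,0} = 1
G(10) = mex{1,1,1} = 0
G(11) = mex{0,0,0} = 1
G(12) = mex{1,1,1} = 0
G_A(12) = 0.
Heap B, S = {1, 4}:
n : 0 1 2 3 4 5 6 7
G : 0 1 0 1 2 0 1 0
G_B(7) = 0.
Combined Grundy value = 0 ⊕ 0 = 0.
A winning move leaves total XOR = 0, i.e. changes one component's Grundy value g to g ⊕ X where X is the current total.
Heap A: target g' = 0⊕0 = 0, but every legal move changes the Grundy value (mex property), so 0 moves.
Heap B: target g' = 0⊕0 = 0, but every legal move changes the Grundy value (mex property), so 0 moves.

0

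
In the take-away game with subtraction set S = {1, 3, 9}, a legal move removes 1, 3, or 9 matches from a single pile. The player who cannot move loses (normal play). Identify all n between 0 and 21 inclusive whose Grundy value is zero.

G(0) = 0
G(1) = mex{0} = 1
G(2) = mex{1} = 0
G(3) = mex{0,0} = 1
G(4) = mex{1,1} = 0
G(5) = mex{0,0} = 1
G(6) = mex{1,1} = 0
G(7) = mex{0,0} = 1
G(8) = mex{1,1} = 0
G(9) = mex{0,0,0} = 1
G(10) = mex{1,1,1} = 0
G(11) = mex{0,0,0} = 1
G(12) = mex{1,1,1} = 0
G(13) = mex{0,0,0} = 1
G(14) = mex{1,1,1} = 0
G(15) = mex{0,0,0} = 1
G(16) = mex{1,1,1} = 0
G(17) = mex{0,0,0} = 1
G(18) = mex{1,1,1} = 0
G(19) = mex{0,0,0} = 1
G(20) = mex{1,1,1} = 0
G(21) = mex{0,0,0} = 1
P-positions are exactly the n with G(n) = 0.

0, 2, 4, 6, 8, 10, 12, 14, 16, 18, 20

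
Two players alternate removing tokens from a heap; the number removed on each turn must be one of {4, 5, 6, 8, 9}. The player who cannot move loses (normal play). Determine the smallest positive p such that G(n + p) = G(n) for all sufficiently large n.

13

G(0) = 0
G(1) = mex{} = 0
G(2) = mex{} = 0
G(3) = mex{} = 0
G(4) = mex{0} = 1
G(5) = mex{0,0} = 1
G(6) = mex{0,0,0} = 1
G(7) = mex{0,0,0} = 1
G(8) = mex{1,0,0,0} = 2
G(9) = mex{1,1,0,0,0} = 2
G(10) = mex{1,1,1,0,0} = 2
G(11) = mex{1,1,1,0,0} = 2
G(12) = mex{2,1,1,1,0} = 3
G(13) = mex{2,2,1,1,1} = 0
G(14) = mex{2,2,2,1,1} = 0
G(15) = mex{2,2,2,1,1} = 0
G(16) = mex{3,2,2,2,1} = 0
G(17) = mex{0,3,2,2,2} = 1
G(18) = mex{0,0,3,2,2} = 1
G(19) = mex{0,0,0,2,2} = 1
G(20) = mex{0,0,0,3,2} = 1
G(21) = mex{1,0,0,0,3} = 2
G(22) = mex{1,1,0,0,0} = 2
G(23) = mex{1,1,1,0,0} = 2
G(24) = mex{1,1,1,0,0} = 2
G(25) = mex{2,1,1,1,0} = 3
G(26) = mex{2,2,1,1,1} = 0
G(27) = mex{2,2,2,1,1} = 0
G(n+13) = G(n) holds for n = 0,…,8 (a full window of length max(S) = 9), so the sequence is purely periodic with period 13.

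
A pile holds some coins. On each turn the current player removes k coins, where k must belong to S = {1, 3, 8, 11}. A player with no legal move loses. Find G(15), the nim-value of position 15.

n :  0  1  2  3  4  5  6  7  8  9 10 11 12 13 14 15
G :  0  1  0  1  0  1  0  1  2  3  2  3  2  3  2  3

3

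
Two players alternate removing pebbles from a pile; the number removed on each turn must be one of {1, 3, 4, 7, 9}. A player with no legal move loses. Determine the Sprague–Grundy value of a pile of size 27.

1

n :  0  1  2  3  4  5  6  7  8  9 10 11 12 13 14 15 16 17 18 19 20 21 22 23 24 25 26 27
G :  0  1  0  1  2  3  2  3  0  1  0  1  2  3  2  3  0  1  0  1  2  3  2  3  0  1  0  1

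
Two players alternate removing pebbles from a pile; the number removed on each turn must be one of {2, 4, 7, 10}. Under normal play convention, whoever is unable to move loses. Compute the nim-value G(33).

0

G(0) = 0
G(1) = mex{} = 0
G(2) = mex{0} = 1
G(3) = mex{0} = 1
G(4) = mex{1,0} = 2
G(5) = mex{1,0} = 2
G(6) = mex{2,1} = 0
G(7) = mex{2,1,0} = 3
G(8) = mex{0,2,0} = 1
G(9) = mex{3,2,1} = 0
G(10) = mex{1,0,1,0} = 2
G(11) = mex{0,3,2,0} = 1
G(12) = mex{2,1,2,1} = 0
G(13) = mex{1,0,0,1} = 2
G(14) = mex{0,2,3,2} = 1
G(15) = mex{2,1,1,2} = 0
G(16) = mex{1,0,0,0} = 2
G(17) = mex{0,2,2,3} = 1
G(18) = mex{2,1,1,1} = 0
G(19) = mex{1,0,0,0} = 2
G(20) = mex{0,2,2,2} = 1
G(21) = mex{2,1,1,1} = 0
G(22) = mex{1,0,0,0} = 2
G(23) = mex{0,2,2,2} = 1
G(24) = mex{2,1,1,1} = 0
G(25) = mex{1,0,0,0} = 2
G(26) = mex{0,2,2,2} = 1
G(27) = mex{2,1,1,1} = 0
G(28) = mex{1,0,0,0} = 2
G(29) = mex{0,2,2,2} = 1
G(30) = mex{2,1,1,1} = 0
G(31) = mex{1,0,0,0} = 2
G(32) = mex{0,2,2,2} = 1
G(33) = mex{2,1,1,1} = 0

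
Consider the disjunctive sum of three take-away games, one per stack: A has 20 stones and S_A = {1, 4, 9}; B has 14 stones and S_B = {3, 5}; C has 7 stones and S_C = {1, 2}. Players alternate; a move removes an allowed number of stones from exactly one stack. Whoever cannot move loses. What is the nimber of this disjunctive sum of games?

Stack A, S = {1, 4, 9}:
n :  0  1  2  3  4  5  6  7  8  9 10 11 12 13 14 15 16 17 18 19 20
G :  0  1  0  1  2  0  1  0  1  2  0  1  0  1  2  0  1  0  1  2  0
G_A(20) = 0.
Stack B, S = {3, 5}:
G(0) = 0
G(1) = mex{} = 0
G(2) = mex{} = 0
G(3) = mex{0} = 1
G(4) = mex{0} = 1
G(5) = mex{0,0} = 1
G(6) = mex{1,0} = 2
G(7) = mex{1,0} = 2
G(8) = mex{1,1} = 0
G(9) = mex{2,1} = 0
G(10) = mex{2,1} = 0
G(11) = mex{0,2} = 1
G(12) = mex{0,2} = 1
G(13) = mex{0,0} = 1
G(14) = mex{1,0} = 2
G_B(14) = 2.
Stack C, S = {1, 2}:
n : 0 1 2 3 4 5 6 7
G : 0 1 2 0 1 2 0 1
G_C(7) = 1.
Combined Grundy value = 0 ⊕ 2 ⊕ 1 = 3.

3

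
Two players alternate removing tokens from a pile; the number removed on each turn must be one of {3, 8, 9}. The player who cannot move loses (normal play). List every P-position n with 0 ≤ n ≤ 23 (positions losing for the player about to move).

0, 1, 2, 6, 7, 12, 13, 17, 18, 19, 23

n :  0  1  2  3  4  5  6  7  8  9 10 11 12 13 14 15 16 17 18 19 20 21 22 23
G :  0  0  0  1  1  1  0  0  2  1  1  3  0  0  2  1  1  0  0  0  1  1  1  0
P-positions are exactly the n with G(n) = 0.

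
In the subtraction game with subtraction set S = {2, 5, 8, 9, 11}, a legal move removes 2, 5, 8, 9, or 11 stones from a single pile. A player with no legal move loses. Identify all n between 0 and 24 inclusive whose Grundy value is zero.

n :  0  1  2  3  4  5  6  7  8  9 10 11 12 13 14 15 16 17 18 19 20 21 22 23 24
G :  0  0  1  1  0  2  1  0  2  1  3  2  2  3  0  2  1  0  2  1  0  0  1  1  0
P-positions are exactly the n with G(n) = 0.

0, 1, 4, 7, 14, 17, 20, 21, 24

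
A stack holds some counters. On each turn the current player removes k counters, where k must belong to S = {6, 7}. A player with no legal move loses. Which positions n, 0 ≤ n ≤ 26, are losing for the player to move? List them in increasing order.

n :  0  1  2  3  4  5  6  7  8  9 10 11 12 13 14 15 16 17 18 19 20 21 22 23 24 25 26
G :  0  0  0  0  0  0  1  1  1  1  1  1  2  0  0  0  0  0  0  1  1  1  1  1  1  2  0
P-positions are exactly the n with G(n) = 0.

0, 1, 2, 3, 4, 5, 13, 14, 15, 16, 17, 18, 26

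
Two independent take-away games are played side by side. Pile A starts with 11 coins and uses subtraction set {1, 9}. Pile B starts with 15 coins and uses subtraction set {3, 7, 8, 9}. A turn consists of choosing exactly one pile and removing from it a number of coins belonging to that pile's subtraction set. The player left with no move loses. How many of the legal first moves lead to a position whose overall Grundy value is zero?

0

Pile A, S = {1, 9}:
G(0) = 0
G(1) = mex{0} = 1
G(2) = mex{1} = 0
G(3) = mex{0} = 1
G(4) = mex{1} = 0
G(5) = mex{0} = 1
G(6) = mex{1} = 0
G(7) = mex{0} = 1
G(8) = mex{1} = 0
G(9) = mex{0,0} = 1
G(10) = mex{1,1} = 0
G(11) = mex{0,0} = 1
G_A(11) = 1.
Pile B, S = {3, 7, 8, 9}:
n :  0  1  2  3  4  5  6  7  8  9 10 11 12 13 14 15
G :  0  0  0  1  1  1  0  2  2  1  3  3  0  2  4  1
G_B(15) = 1.
Combined Grundy value = 1 ⊕ 1 = 0.
A winning move leaves total XOR = 0, i.e. changes one component's Grundy value g to g ⊕ X where X is the current total.
Pile A: target g' = 1⊕0 = 1, but every legal move changes the Grundy value (mex property), so 0 moves.
Pile B: target g' = 1⊕0 = 1, but every legal move changes the Grundy value (mex property), so 0 moves.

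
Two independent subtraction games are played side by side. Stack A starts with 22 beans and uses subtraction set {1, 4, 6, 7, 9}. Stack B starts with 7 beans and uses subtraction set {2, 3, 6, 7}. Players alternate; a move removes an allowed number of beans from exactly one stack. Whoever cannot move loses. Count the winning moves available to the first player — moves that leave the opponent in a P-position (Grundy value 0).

2

Stack A, S = {1, 4, 6, 7, 9}:
n :  0  1  2  3  4  5  6  7  8  9 10 11 12 13 14 15 16 17 18 19 20 21 22
G :  0  1  0  1  2  0  1  2  3  2  0  1  2  0  1  0  1  2  0  1  2  3  2
G_A(22) = 2.
Stack B, S = {2, 3, 6, 7}:
n : 0 1 2 3 4 5 6 7
G : 0 0 1 1 2 0 3 1
G_B(7) = 1.
Combined Grundy value = 2 ⊕ 1 = 3.
A winning move leaves total XOR = 0, i.e. changes one component's Grundy value g to g ⊕ X where X is the current total.
Stack A: need g' = 2⊕3 = 1. Options: 22−1→G=3, 22−4→G=0, 22−6→G=1, 22−7→G=0, 22−9→G=0. Hits: 1.
Stack B: need g' = 1⊕3 = 2. Options: 7−2→G=0, 7−3→G=2, 7−6→G=0, 7−7→G=0. Hits: 1.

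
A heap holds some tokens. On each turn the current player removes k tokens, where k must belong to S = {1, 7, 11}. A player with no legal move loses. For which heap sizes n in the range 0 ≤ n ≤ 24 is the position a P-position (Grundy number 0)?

n :  0  1  2  3  4  5  6  7  8  9 10 11 12 13 14 15 16 17 18 19 20 21 22 23 24
G :  0  1  0  1  0  1  0  1  0  1  0  1  0  1  0  1  0  1  0  1  0  1  0  1  0
P-positions are exactly the n with G(n) = 0.

0, 2, 4, 6, 8, 10, 12, 14, 16, 18, 20, 22, 24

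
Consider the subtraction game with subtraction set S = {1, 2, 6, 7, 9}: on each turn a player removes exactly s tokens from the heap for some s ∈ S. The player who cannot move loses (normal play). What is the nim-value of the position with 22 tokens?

G(0) = 0
G(1) = mex{0} = 1
G(2) = mex{1,0} = 2
G(3) = mex{2,1} = 0
G(4) = mex{0,2} = 1
G(5) = mex{1,0} = 2
G(6) = mex{2,1,0} = 3
G(7) = mex{3,2,1,0} = 4
G(8) = mex{4,3,2,1} = 0
G(9) = mex{0,4,0,2,0} = 1
G(10) = mex{1,0,1,0,1} = 2
G(11) = mex{2,1,2,1,2} = 0
G(12) = mex{0,2,3,2,0} = 1
G(13) = mex{1,0,4,3,1} = 2
G(14) = mex{2,1,0,4,2} = 3
G(15) = mex{3,2,1,0,3} = 4
G(16) = mex{4,3,2,1,4} = 0
G(17) = mex{0,4,0,2,0} = 1
G(18) = mex{1,0,1,0,1} = 2
G(19) = mex{2,1,2,1,2} = 0
G(20) = mex{0,2,3,2,0} = 1
G(21) = mex{1,0,4,3,1} = 2
G(22) = mex{2,1,0,4,2} = 3

3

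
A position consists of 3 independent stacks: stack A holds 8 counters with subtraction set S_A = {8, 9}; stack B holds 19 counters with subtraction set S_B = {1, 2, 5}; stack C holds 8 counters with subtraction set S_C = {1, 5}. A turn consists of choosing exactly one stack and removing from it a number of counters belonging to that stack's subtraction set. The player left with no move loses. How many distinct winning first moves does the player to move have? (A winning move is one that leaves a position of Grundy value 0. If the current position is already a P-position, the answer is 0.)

Stack A, S = {8, 9}:
G(0) = 0
G(1) = mex{} = 0
G(2) = mex{} = 0
G(3) = mex{} = 0
G(4) = mex{} = 0
G(5) = mex{} = 0
G(6) = mex{} = 0
G(7) = mex{} = 0
G(8) = mex{0} = 1
G_A(8) = 1.
Stack B, S = {1, 2, 5}:
n :  0  1  2  3  4  5  6  7  8  9 10 11 12 13 14 15 16 17 18 19
G :  0  1  2  0  1  2  0  1  2  0  1  2  0  1  2  0  1  2  0  1
G_B(19) = 1.
Stack C, S = {1, 5}:
n : 0 1 2 3 4 5 6 7 8
G : 0 1 0 1 0 1 0 1 0
G_C(8) = 0.
Combined Grundy value = 1 ⊕ 1 ⊕ 0 = 0.
A winning move leaves total XOR = 0, i.e. changes one component's Grundy value g to g ⊕ X where X is the current total.
Stack A: target g' = 1⊕0 = 1, but every legal move changes the Grundy value (mex property), so 0 moves.
Stack B: target g' = 1⊕0 = 1, but every legal move changes the Grundy value (mex property), so 0 moves.
Stack C: target g' = 0⊕0 = 0, but every legal move changes the Grundy value (mex property), so 0 moves.

0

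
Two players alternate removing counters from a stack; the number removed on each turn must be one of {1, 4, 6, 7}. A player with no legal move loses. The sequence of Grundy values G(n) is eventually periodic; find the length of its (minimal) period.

13

n :  0  1  2  3  4  5  6  7  8  9 10 11 12 13 14 15 16 17 18 19 20 21 22 23 24 25 26 27
G :  0  1  0  1  2  0  1  2  3  2  0  1  2  0  1  0  1  2  0  1  2  3  2  0  1  2  0  1
G(n+13) = G(n) holds for n = 0,…,6 (a full window of length max(S) = 7), so the sequence is purely periodic with period 13.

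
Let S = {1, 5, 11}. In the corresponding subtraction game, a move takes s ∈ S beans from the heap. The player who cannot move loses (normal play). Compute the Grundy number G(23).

G(0) = 0
G(1) = mex{0} = 1
G(2) = mex{1} = 0
G(3) = mex{0} = 1
G(4) = mex{1} = 0
G(5) = mex{0,0} = 1
G(6) = mex{1,1} = 0
G(7) = mex{0,0} = 1
G(8) = mex{1,1} = 0
G(9) = mex{0,0} = 1
G(10) = mex{1,1} = 0
G(11) = mex{0,0,0} = 1
G(12) = mex{1,1,1} = 0
G(13) = mex{0,0,0} = 1
G(14) = mex{1,1,1} = 0
G(15) = mex{0,0,0} = 1
G(16) = mex{1,1,1} = 0
G(17) = mex{0,0,0} = 1
G(18) = mex{1,1,1} = 0
G(19) = mex{0,0,0} = 1
G(20) = mex{1,1,1} = 0
G(21) = mex{0,0,0} = 1
G(22) = mex{1,1,1} = 0
G(23) = mex{0,0,0} = 1

1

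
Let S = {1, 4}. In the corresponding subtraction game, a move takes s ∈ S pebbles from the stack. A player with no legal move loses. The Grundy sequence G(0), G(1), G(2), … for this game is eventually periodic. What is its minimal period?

5

G(0) = 0
G(1) = mex{0} = 1
G(2) = mex{1} = 0
G(3) = mex{0} = 1
G(4) = mex{1,0} = 2
G(5) = mex{2,1} = 0
G(6) = mex{0,0} = 1
G(7) = mex{1,1} = 0
G(8) = mex{0,2} = 1
G(9) = mex{1,0} = 2
G(10) = mex{2,1} = 0
G(11) = mex{0,0} = 1
G(12) = mex{1,1} = 0
G(13) = mex{0,2} = 1
G(14) = mex{1,0} = 2
G(n+5) = G(n) holds for n = 0,…,3 (a full window of length max(S) = 4), so the sequence is purely periodic with period 5.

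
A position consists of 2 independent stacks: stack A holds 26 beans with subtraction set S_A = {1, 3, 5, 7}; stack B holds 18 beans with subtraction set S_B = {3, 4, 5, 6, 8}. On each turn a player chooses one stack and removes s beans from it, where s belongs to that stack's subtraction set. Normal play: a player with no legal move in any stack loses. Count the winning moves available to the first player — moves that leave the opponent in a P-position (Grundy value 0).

2

Stack A, S = {1, 3, 5, 7}:
n :  0  1  2  3  4  5  6  7  8  9 10 11 12 13 14 15 16 17 18 19 20 21 22 23 24 25 26
G :  0  1  0  1  0  1  0  1  0  1  0  1  0  1  0  1  0  1  0  1  0  1  0  1  0  1  0
G_A(26) = 0.
Stack B, S = {3, 4, 5, 6, 8}:
n :  0  1  2  3  4  5  6  7  8  9 10 11 12 13 14 15 16 17 18
G :  0  0  0  1  1  1  2  2  2  3  3  0  0  0  1  1  1  2  2
G_B(18) = 2.
Combined Grundy value = 0 ⊕ 2 = 2.
A winning move leaves total XOR = 0, i.e. changes one component's Grundy value g to g ⊕ X where X is the current total.
Stack A: need g' = 0⊕2 = 2. Options: 26−1→G=1, 26−3→G=1, 26−5→G=1, 26−7→G=1. Hits: 0.
Stack B: need g' = 2⊕2 = 0. Options: 18−3→G=1, 18−4→G=1, 18−5→G=0, 18−6→G=0, 18−8→G=3. Hits: 2.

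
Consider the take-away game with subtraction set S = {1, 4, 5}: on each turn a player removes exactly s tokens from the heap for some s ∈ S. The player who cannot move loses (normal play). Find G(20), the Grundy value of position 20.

n :  0  1  2  3  4  5  6  7  8  9 10 11 12 13 14 15 16 17 18 19 20
G :  0  1  0  1  2  3  2  3  0  1  0  1  2  3  2  3  0  1  0  1  2

2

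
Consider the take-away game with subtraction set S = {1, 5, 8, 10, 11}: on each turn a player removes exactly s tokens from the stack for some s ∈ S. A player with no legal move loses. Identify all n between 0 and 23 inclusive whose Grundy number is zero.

G(0) = 0
G(1) = mex{0} = 1
G(2) = mex{1} = 0
G(3) = mex{0} = 1
G(4) = mex{1} = 0
G(5) = mex{0,0} = 1
G(6) = mex{1,1} = 0
G(7) = mex{0,0} = 1
G(8) = mex{1,1,0} = 2
G(9) = mex{2,0,1} = 3
G(10) = mex{3,1,0,0} = 2
G(11) = mex{2,0,1,1,0} = 3
G(12) = mex{3,1,0,0,1} = 2
G(13) = mex{2,2,1,1,0} = 3
G(14) = mex{3,3,0,0,1} = 2
G(15) = mex{2,2,1,1,0} = 3
G(16) = mex{3,3,2,0,1} = 4
G(17) = mex{4,2,3,1,0} = 5
G(18) = mex{5,3,2,2,1} = 0
G(19) = mex{0,2,3,3,2} = 1
G(20) = mex{1,3,2,2,3} = 0
G(21) = mex{0,4,3,3,2} = 1
G(22) = mex{1,5,2,2,3} = 0
G(23) = mex{0,0,3,3,2} = 1
P-positions are exactly the n with G(n) = 0.

0, 2, 4, 6, 18, 20, 22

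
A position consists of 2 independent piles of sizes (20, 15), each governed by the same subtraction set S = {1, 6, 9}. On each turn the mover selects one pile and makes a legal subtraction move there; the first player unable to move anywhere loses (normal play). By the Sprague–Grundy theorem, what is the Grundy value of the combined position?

0

All piles use S = {1, 6, 9}:
G(0) = 0
G(1) = mex{0} = 1
G(2) = mex{1} = 0
G(3) = mex{0} = 1
G(4) = mex{1} = 0
G(5) = mex{0} = 1
G(6) = mex{1,0} = 2
G(7) = mex{2,1} = 0
G(8) = mex{0,0} = 1
G(9) = mex{1,1,0} = 2
G(10) = mex{2,0,1} = 3
G(11) = mex{3,1,0} = 2
G(12) = mex{2,2,1} = 0
G(13) = mex{0,0,0} = 1
G(14) = mex{1,1,1} = 0
G(15) = mex{0,2,2} = 1
G(16) = mex{1,3,0} = 2
G(17) = mex{2,2,1} = 0
G(18) = mex{0,0,2} = 1
G(19) = mex{1,1,3} = 0
G(20) = mex{0,0,2} = 1
Pile A: G(20) = 1.
Pile B: G(15) = 1.
Combined Grundy value = 1 ⊕ 1 = 0.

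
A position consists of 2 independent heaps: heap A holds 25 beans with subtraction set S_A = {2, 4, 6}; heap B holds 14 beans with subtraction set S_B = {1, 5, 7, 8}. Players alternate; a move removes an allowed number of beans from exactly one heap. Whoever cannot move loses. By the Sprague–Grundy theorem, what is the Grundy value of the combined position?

Heap A, S = {2, 4, 6}:
G(0) = 0
G(1) = mex{} = 0
G(2) = mex{0} = 1
G(3) = mex{0} = 1
G(4) = mex{1,0} = 2
G(5) = mex{1,0} = 2
G(6) = mex{2,1,0} = 3
G(7) = mex{2,1,0} = 3
G(8) = mex{3,2,1} = 0
G(9) = mex{3,2,1} = 0
G(10) = mex{0,3,2} = 1
G(11) = mex{0,3,2} = 1
G(12) = mex{1,0,3} = 2
G(13) = mex{1,0,3} = 2
G(14) = mex{2,1,0} = 3
G(15) = mex{2,1,0} = 3
G(16) = mex{3,2,1} = 0
G(17) = mex{3,2,1} = 0
G(18) = mex{0,3,2} = 1
G(19) = mex{0,3,2} = 1
G(20) = mex{1,0,3} = 2
G(21) = mex{1,0,3} = 2
G(22) = mex{2,1,0} = 3
G(23) = mex{2,1,0} = 3
G(24) = mex{3,2,1} = 0
G(25) = mex{3,2,1} = 0
G_A(25) = 0.
Heap B, S = {1, 5, 7, 8}:
G(0) = 0
G(1) = mex{0} = 1
G(2) = mex{1} = 0
G(3) = mex{0} = 1
G(4) = mex{1} = 0
G(5) = mex{0,0} = 1
G(6) = mex{1,1} = 0
G(7) = mex{0,0,0} = 1
G(8) = mex{1,1,1,0} = 2
G(9) = mex{2,0,0,1} = 3
G(10) = mex{3,1,1,0} = 2
G(11) = mex{2,0,0,1} = 3
G(12) = mex{3,1,1,0} = 2
G(13) = mex{2,2,0,1} = 3
G(14) = mex{3,3,1,0} = 2
G_B(14) = 2.
Combined Grundy value = 0 ⊕ 2 = 2.

2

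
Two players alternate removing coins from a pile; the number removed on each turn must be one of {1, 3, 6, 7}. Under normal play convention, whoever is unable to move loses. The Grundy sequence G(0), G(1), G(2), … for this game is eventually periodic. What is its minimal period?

12

n :  0  1  2  3  4  5  6  7  8  9 10 11 12 13 14 15 16 17 18 19 20 21 22 23 24 25
G :  0  1  0  1  0  1  2  3  2  3  2  3  0  1  0  1  0  1  2  3  2  3  2  3  0  1
G(n+12) = G(n) holds for n = 0,…,6 (a full window of length max(S) = 7), so the sequence is purely periodic with period 12.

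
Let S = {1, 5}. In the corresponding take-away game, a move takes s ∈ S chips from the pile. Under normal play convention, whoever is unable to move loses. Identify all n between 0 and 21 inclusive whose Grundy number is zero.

G(0) = 0
G(1) = mex{0} = 1
G(2) = mex{1} = 0
G(3) = mex{0} = 1
G(4) = mex{1} = 0
G(5) = mex{0,0} = 1
G(6) = mex{1,1} = 0
G(7) = mex{0,0} = 1
G(8) = mex{1,1} = 0
G(9) = mex{0,0} = 1
G(10) = mex{1,1} = 0
G(11) = mex{0,0} = 1
G(12) = mex{1,1} = 0
G(13) = mex{0,0} = 1
G(14) = mex{1,1} = 0
G(15) = mex{0,0} = 1
G(16) = mex{1,1} = 0
G(17) = mex{0,0} = 1
G(18) = mex{1,1} = 0
G(19) = mex{0,0} = 1
G(20) = mex{1,1} = 0
G(21) = mex{0,0} = 1
P-positions are exactly the n with G(n) = 0.

0, 2, 4, 6, 8, 10, 12, 14, 16, 18, 20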